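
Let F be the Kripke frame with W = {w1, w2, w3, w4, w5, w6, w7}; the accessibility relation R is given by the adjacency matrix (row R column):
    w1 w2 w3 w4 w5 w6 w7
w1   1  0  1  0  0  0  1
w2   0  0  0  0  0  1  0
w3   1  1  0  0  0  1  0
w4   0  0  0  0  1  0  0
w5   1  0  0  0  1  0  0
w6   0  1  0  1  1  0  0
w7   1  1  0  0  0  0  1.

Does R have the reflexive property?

No

Reflexive: no — w2 is not related to itself.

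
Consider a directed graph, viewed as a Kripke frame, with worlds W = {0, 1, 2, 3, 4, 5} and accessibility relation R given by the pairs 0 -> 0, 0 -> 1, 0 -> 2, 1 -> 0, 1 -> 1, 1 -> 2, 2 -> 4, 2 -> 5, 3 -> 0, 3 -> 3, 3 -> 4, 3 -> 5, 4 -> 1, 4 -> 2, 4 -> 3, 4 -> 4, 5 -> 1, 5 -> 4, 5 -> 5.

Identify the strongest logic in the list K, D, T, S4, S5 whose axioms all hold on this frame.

D

Serial (axiom D): yes — every world has a successor (e.g. 0 R 0).
Reflexive (axiom T): no — 2 is not related to itself.
Transitive (axiom 4): no — 0 R 2 and 2 R 4, but not 0 R 4.
Euclidean (axiom 5): no — 0 R 2 and 0 R 1, but not 2 R 1.
So F validates K, D; T would additionally require R to be reflexive. The strongest is D.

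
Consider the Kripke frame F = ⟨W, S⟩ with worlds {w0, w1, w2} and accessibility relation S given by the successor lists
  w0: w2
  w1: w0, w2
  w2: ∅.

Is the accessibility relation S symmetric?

Symmetric: no — w0 S w2 but not w2 S w0.

No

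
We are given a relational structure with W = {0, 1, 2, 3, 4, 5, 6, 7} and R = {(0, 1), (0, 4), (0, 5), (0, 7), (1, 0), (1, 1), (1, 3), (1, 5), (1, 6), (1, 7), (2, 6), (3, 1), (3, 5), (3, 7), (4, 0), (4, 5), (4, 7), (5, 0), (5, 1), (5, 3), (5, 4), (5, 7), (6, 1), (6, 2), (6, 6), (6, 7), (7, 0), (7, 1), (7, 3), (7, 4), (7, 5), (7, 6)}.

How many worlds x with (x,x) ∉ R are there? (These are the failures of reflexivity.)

6

Enumerating: 0, 2, 3, 4, 5, 7.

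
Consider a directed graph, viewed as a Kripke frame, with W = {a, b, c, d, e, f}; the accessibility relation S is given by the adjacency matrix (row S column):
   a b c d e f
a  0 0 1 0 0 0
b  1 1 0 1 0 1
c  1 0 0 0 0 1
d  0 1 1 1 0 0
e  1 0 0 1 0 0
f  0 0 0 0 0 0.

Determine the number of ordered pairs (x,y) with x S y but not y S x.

Enumerating: (b,a), (b,f), (c,f), (d,c), (e,a), (e,d).

6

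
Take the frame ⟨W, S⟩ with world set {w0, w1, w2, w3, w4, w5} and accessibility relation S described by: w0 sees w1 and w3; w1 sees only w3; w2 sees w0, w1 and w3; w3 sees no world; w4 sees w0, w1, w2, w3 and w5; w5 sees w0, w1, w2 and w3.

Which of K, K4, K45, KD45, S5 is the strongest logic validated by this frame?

Transitive (axiom 4): yes — every two-step S-path is closed by a direct edge.
Euclidean (axiom 5): no — w0 S w3 and w0 S w1, but not w3 S w1.
Serial (axiom D): no — w3 has no S-successor.
Reflexive (axiom T): no — w0 is not related to itself.
So F validates K, K4; K45 would additionally require S to be Euclidean. The strongest is K4.

K4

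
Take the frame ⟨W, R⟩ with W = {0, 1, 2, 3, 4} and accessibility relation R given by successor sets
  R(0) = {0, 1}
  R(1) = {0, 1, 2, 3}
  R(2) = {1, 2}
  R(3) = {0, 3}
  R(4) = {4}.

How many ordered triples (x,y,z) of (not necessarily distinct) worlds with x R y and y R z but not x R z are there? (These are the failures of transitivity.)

Enumerating: (0,1,2), (0,1,3), (2,1,0), (2,1,3), (3,0,1).

5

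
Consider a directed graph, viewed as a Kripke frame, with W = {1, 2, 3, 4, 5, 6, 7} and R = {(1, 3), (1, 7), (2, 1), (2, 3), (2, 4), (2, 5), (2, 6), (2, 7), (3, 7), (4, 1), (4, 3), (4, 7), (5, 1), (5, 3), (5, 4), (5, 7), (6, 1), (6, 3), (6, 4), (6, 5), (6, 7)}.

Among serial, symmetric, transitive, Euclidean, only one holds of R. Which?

Serial: no — 7 has no R-successor.
Symmetric: no — 1 R 3 but not 3 R 1.
Transitive: yes — every two-step R-path is closed by a direct edge.
Euclidean: no — 1 R 7 and 1 R 3, but not 7 R 3.
Only transitive holds.

transitive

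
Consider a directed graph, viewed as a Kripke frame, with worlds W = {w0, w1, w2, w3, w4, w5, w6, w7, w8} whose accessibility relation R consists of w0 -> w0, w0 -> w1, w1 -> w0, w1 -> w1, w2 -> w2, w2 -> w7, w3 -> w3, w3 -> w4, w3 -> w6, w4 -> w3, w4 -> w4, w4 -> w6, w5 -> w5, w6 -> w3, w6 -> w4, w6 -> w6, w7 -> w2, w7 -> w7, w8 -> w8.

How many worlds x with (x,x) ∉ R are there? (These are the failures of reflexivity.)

0

R is reflexive; there are no such worlds.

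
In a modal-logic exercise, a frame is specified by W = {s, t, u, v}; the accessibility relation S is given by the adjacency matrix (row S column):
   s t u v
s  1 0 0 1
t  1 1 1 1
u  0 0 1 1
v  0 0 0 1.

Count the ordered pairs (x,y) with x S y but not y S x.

5

Enumerating: (s,v), (t,s), (t,u), (t,v), (u,v).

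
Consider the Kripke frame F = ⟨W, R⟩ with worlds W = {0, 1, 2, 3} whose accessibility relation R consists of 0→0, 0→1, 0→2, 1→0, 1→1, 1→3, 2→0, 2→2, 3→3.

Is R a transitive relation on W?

Transitive: no — 0 R 1 and 1 R 3, but not 0 R 3.

No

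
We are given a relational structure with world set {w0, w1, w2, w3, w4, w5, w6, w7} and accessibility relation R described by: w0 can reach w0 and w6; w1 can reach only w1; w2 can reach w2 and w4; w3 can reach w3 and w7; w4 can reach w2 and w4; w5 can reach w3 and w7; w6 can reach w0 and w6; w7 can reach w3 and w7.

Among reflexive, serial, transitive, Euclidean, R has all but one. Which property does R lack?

Reflexive: no — w5 is not related to itself.
Serial: yes — every world has a successor (e.g. w0 R w0).
Transitive: yes — every two-step R-path is closed by a direct edge.
Euclidean: yes — any two successors of a common world are R-related.
Only reflexive fails.

reflexive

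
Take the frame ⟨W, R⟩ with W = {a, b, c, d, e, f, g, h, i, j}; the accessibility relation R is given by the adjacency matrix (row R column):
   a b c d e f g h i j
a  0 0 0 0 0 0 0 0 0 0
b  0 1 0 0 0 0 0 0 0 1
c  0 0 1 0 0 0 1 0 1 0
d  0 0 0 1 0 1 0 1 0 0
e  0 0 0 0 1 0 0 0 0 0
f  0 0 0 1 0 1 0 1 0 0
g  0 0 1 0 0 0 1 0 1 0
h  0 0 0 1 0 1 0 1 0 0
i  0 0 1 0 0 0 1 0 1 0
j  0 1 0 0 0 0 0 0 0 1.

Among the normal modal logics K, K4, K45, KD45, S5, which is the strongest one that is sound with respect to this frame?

Transitive (axiom 4): yes — every two-step R-path is closed by a direct edge.
Euclidean (axiom 5): yes — any two successors of a common world are R-related.
Serial (axiom D): no — a has no R-successor.
Reflexive (axiom T): no — a is not related to itself.
So F validates K, K4, K45; KD45 would additionally require R to be serial. The strongest is K45.

K45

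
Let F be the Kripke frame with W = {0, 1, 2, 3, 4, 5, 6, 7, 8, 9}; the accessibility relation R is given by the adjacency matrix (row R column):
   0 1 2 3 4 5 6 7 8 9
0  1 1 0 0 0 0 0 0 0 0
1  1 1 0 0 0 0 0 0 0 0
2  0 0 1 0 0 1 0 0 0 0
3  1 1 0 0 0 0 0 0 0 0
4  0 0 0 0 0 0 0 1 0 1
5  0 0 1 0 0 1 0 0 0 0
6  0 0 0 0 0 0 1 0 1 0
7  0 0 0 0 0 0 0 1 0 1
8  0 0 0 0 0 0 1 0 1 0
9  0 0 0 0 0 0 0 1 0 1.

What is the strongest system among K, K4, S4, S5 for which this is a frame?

Transitive (axiom 4): yes — every two-step R-path is closed by a direct edge.
Reflexive (axiom T): no — 3 is not related to itself.
Euclidean (axiom 5): yes — any two successors of a common world are R-related.
So F validates K, K4; S4 would additionally require R to be reflexive. The strongest is K4.

K4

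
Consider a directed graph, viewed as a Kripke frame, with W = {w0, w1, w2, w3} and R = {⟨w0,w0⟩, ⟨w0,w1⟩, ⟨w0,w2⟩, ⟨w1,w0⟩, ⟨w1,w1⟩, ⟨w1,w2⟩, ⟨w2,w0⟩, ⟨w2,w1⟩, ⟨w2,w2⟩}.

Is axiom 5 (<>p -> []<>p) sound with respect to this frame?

The schema 5 characterises exactly the Euclidean frames.
Euclidean: yes — any two successors of a common world are R-related.

Yes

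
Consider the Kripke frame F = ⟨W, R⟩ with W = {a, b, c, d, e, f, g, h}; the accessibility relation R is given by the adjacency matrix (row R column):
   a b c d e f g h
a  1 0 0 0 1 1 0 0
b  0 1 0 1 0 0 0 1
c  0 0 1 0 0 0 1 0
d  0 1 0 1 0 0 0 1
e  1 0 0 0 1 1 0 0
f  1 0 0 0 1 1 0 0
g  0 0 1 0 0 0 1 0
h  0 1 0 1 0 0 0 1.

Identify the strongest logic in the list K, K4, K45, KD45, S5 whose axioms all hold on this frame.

Transitive (axiom 4): yes — every two-step R-path is closed by a direct edge.
Euclidean (axiom 5): yes — any two successors of a common world are R-related.
Serial (axiom D): yes — every world has a successor (e.g. a R a).
Reflexive (axiom T): yes — every world is R-related to itself.
So F validates K, K4, K45, KD45, S5. The strongest is S5.

S5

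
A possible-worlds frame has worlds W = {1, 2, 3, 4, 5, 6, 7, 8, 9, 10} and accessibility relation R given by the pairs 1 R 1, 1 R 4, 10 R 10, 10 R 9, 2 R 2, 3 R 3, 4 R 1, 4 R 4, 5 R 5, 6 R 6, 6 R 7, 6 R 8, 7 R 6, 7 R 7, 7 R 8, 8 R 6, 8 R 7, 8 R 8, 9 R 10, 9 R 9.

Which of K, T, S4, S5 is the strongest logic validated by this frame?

Reflexive (axiom T): yes — every world is R-related to itself.
Transitive (axiom 4): yes — every two-step R-path is closed by a direct edge.
Euclidean (axiom 5): yes — any two successors of a common world are R-related.
So F validates K, T, S4, S5. The strongest is S5.

S5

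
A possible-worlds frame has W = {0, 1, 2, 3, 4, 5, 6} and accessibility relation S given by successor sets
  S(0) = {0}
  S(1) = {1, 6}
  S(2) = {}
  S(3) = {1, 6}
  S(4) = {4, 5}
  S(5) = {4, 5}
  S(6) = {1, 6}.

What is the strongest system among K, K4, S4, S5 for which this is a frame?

K4

Transitive (axiom 4): yes — every two-step S-path is closed by a direct edge.
Reflexive (axiom T): no — 2 is not related to itself.
Euclidean (axiom 5): yes — any two successors of a common world are S-related.
So F validates K, K4; S4 would additionally require S to be reflexive. The strongest is K4.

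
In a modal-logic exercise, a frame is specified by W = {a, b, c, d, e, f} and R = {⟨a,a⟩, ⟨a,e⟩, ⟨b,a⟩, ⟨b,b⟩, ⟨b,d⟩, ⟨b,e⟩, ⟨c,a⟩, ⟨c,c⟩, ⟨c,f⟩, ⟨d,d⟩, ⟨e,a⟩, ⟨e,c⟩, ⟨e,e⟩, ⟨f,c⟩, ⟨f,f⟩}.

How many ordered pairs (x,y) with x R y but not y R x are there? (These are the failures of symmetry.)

Enumerating: (b,a), (b,d), (b,e), (c,a), (e,c).

5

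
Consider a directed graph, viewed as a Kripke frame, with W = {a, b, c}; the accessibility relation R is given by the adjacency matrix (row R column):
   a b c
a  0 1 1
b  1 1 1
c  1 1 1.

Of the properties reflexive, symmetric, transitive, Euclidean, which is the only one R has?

Reflexive: no — a is not related to itself.
Symmetric: yes — every pair in R has its reverse in R.
Transitive: no — a R b and b R a, but not a R a.
Euclidean: no — b R a and b R a, but not a R a.
Only symmetric holds.

symmetric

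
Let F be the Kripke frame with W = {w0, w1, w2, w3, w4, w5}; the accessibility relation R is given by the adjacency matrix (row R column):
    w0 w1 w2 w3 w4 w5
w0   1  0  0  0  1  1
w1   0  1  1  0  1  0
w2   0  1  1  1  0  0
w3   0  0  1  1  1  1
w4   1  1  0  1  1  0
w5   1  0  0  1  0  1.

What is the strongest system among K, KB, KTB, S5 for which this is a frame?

KTB

Symmetric (axiom B): yes — every pair in R has its reverse in R.
Reflexive (axiom T): yes — every world is R-related to itself.
Euclidean (axiom 5): no — w0 R w4 and w0 R w5, but not w4 R w5.
So F validates K, KB, KTB; S5 would additionally require R to be Euclidean. The strongest is KTB.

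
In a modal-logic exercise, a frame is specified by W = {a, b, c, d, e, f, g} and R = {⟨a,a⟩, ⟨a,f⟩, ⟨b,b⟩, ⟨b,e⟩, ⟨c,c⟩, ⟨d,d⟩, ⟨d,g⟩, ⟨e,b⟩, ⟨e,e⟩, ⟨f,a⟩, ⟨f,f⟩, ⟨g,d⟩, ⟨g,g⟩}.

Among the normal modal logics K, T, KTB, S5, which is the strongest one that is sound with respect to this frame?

S5

Reflexive (axiom T): yes — every world is R-related to itself.
Symmetric (axiom B): yes — every pair in R has its reverse in R.
Euclidean (axiom 5): yes — any two successors of a common world are R-related.
So F validates K, T, KTB, S5. The strongest is S5.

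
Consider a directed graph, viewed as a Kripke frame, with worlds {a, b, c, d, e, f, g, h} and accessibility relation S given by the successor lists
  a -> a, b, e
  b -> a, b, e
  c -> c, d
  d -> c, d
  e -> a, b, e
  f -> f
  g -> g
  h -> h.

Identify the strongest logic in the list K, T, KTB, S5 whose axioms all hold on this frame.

Reflexive (axiom T): yes — every world is S-related to itself.
Symmetric (axiom B): yes — every pair in S has its reverse in S.
Euclidean (axiom 5): yes — any two successors of a common world are S-related.
So F validates K, T, KTB, S5. The strongest is S5.

S5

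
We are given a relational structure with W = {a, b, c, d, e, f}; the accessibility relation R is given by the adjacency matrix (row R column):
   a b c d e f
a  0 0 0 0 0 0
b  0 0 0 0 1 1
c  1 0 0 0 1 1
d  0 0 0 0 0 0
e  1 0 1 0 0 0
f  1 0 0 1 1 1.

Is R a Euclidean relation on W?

No

Euclidean: no — b R e and b R f, but not e R f.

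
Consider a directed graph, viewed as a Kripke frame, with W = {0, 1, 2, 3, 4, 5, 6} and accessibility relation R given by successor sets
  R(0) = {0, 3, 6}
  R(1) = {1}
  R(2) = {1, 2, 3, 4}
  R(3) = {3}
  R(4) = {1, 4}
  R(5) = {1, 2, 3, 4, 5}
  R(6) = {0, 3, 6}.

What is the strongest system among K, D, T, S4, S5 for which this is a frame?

Serial (axiom D): yes — every world has a successor (e.g. 0 R 0).
Reflexive (axiom T): yes — every world is R-related to itself.
Transitive (axiom 4): yes — every two-step R-path is closed by a direct edge.
Euclidean (axiom 5): no — 0 R 3 and 0 R 6, but not 3 R 6.
So F validates K, D, T, S4; S5 would additionally require R to be Euclidean. The strongest is S4.

S4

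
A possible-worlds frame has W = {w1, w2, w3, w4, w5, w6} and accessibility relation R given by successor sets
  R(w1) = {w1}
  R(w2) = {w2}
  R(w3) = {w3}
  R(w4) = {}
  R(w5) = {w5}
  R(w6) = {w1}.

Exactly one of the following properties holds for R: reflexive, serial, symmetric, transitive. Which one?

transitive

Reflexive: no — w4 is not related to itself.
Serial: no — w4 has no R-successor.
Symmetric: no — w6 R w1 but not w1 R w6.
Transitive: yes — every two-step R-path is closed by a direct edge.
Only transitive holds.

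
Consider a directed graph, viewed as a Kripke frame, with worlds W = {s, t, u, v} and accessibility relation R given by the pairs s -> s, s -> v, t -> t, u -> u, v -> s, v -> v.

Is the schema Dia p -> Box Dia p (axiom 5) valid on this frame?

Yes

By correspondence theory, 5 is valid on a frame iff R is Euclidean.
Euclidean: yes — any two successors of a common world are R-related.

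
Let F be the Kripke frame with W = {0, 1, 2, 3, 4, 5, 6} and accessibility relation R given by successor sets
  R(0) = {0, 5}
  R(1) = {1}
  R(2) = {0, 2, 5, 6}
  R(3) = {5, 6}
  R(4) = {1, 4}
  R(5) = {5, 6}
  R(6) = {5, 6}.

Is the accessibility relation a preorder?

No

Reflexive: no — 3 is not related to itself.
Transitive: no — 0 R 5 and 5 R 6, but not 0 R 6.
So R is not a preorder.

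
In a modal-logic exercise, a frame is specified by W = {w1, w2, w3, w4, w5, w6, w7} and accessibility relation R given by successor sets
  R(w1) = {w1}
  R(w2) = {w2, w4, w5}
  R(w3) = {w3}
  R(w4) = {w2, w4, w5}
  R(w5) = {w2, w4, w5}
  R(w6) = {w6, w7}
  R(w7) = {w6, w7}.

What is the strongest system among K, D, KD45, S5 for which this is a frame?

S5

Serial (axiom D): yes — every world has a successor (e.g. w1 R w1).
Euclidean (axiom 5): yes — any two successors of a common world are R-related.
Transitive (axiom 4): yes — every two-step R-path is closed by a direct edge.
Reflexive (axiom T): yes — every world is R-related to itself.
So F validates K, D, KD45, S5. The strongest is S5.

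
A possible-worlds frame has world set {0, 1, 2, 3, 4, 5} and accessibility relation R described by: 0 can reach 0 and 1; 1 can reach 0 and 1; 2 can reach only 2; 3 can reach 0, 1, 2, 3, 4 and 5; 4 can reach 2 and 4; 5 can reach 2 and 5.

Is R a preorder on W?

Yes

Reflexive: yes — every world is R-related to itself.
Transitive: yes — every two-step R-path is closed by a direct edge.
So R is a preorder.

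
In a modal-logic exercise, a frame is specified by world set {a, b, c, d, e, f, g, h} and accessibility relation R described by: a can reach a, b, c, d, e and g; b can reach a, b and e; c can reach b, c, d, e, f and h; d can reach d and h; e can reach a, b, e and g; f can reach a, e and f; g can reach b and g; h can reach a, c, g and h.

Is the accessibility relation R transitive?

No

Transitive: no — a R c and c R f, but not a R f.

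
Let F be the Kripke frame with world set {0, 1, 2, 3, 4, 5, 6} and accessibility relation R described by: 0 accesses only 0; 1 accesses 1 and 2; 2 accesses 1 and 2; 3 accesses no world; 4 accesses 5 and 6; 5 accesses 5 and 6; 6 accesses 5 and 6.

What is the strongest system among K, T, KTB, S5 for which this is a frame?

Reflexive (axiom T): no — 3 is not related to itself.
Symmetric (axiom B): no — 4 R 5 but not 5 R 4.
Euclidean (axiom 5): yes — any two successors of a common world are R-related.
So F validates K; T would additionally require R to be reflexive. The strongest is K.

K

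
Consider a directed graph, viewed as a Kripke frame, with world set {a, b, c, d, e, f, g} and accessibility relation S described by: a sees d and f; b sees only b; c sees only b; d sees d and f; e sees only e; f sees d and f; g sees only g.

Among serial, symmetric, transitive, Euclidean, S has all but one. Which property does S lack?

symmetric

Serial: yes — every world has a successor (e.g. a S d).
Symmetric: no — a S d but not d S a.
Transitive: yes — every two-step S-path is closed by a direct edge.
Euclidean: yes — any two successors of a common world are S-related.
Only symmetric fails.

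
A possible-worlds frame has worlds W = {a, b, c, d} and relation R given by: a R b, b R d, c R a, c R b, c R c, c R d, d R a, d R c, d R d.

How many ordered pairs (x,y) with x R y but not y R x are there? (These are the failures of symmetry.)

Enumerating: (a,b), (b,d), (c,a), (c,b), (d,a).

5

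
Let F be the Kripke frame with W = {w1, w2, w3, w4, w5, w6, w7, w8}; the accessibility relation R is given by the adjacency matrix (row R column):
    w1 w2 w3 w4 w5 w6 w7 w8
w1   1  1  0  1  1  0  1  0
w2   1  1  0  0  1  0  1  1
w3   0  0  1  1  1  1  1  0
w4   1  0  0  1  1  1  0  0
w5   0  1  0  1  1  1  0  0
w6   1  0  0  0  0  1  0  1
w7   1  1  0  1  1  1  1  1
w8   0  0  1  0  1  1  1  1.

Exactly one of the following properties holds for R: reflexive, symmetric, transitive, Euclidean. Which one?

Reflexive: yes — every world is R-related to itself.
Symmetric: no — w1 R w5 but not w5 R w1.
Transitive: no — w1 R w2 and w2 R w8, but not w1 R w8.
Euclidean: no — w1 R w2 and w1 R w4, but not w2 R w4.
Only reflexive holds.

reflexive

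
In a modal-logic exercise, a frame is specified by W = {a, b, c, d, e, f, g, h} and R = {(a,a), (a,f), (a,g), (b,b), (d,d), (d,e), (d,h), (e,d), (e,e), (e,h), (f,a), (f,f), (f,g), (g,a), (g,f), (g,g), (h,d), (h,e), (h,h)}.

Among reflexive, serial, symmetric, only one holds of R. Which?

symmetric

Reflexive: no — c is not related to itself.
Serial: no — c has no R-successor.
Symmetric: yes — every pair in R has its reverse in R.
Only symmetric holds.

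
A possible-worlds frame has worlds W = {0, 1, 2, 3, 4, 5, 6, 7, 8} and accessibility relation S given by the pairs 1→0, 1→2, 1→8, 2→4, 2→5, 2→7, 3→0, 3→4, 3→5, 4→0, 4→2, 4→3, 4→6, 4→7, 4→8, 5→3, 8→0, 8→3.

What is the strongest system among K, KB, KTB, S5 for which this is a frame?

K

Symmetric (axiom B): no — 1 S 0 but not 0 S 1.
Reflexive (axiom T): no — 0 is not related to itself.
Euclidean (axiom 5): no — 1 S 0 and 1 S 2, but not 0 S 2.
So F validates K; KB would additionally require S to be symmetric. The strongest is K.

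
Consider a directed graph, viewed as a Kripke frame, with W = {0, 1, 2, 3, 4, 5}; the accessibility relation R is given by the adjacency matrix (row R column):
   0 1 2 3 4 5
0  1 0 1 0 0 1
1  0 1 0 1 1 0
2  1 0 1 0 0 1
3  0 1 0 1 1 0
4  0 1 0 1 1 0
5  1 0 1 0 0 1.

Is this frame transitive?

Yes

Transitive: yes — every two-step R-path is closed by a direct edge.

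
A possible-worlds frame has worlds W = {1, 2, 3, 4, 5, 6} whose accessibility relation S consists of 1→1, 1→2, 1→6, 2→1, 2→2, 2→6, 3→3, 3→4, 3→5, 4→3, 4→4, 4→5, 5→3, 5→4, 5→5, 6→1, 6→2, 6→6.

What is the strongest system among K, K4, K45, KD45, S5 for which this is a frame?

Transitive (axiom 4): yes — every two-step S-path is closed by a direct edge.
Euclidean (axiom 5): yes — any two successors of a common world are S-related.
Serial (axiom D): yes — every world has a successor (e.g. 1 S 1).
Reflexive (axiom T): yes — every world is S-related to itself.
So F validates K, K4, K45, KD45, S5. The strongest is S5.

S5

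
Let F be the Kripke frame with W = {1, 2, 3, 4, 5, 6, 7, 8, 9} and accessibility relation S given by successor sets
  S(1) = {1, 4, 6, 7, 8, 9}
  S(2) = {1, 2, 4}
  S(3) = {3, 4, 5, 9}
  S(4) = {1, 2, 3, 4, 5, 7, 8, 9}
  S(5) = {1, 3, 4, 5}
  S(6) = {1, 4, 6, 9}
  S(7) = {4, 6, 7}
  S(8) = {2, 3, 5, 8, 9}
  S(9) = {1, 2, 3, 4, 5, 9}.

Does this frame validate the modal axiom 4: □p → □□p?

Axiom 4 corresponds to the accessibility relation being transitive.
Transitive: no — 1 S 4 and 4 S 2, but not 1 S 2.

No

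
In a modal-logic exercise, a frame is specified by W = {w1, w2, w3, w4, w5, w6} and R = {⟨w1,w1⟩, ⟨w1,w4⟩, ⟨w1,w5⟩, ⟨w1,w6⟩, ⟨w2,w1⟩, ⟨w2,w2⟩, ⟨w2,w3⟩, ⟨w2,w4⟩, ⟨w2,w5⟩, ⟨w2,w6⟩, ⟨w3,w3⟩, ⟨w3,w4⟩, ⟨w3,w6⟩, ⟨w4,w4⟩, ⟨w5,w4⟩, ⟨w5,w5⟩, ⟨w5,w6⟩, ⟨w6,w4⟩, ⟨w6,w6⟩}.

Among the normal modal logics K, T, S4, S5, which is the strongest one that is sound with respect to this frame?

S4

Reflexive (axiom T): yes — every world is R-related to itself.
Transitive (axiom 4): yes — every two-step R-path is closed by a direct edge.
Euclidean (axiom 5): no — w1 R w4 and w1 R w5, but not w4 R w5.
So F validates K, T, S4; S5 would additionally require R to be Euclidean. The strongest is S4.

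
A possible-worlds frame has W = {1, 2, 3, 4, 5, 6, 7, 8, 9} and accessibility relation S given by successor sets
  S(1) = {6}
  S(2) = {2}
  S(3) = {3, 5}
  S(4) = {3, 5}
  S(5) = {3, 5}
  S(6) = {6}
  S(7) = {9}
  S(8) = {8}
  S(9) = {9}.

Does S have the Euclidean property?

Yes

Euclidean: yes — any two successors of a common world are S-related.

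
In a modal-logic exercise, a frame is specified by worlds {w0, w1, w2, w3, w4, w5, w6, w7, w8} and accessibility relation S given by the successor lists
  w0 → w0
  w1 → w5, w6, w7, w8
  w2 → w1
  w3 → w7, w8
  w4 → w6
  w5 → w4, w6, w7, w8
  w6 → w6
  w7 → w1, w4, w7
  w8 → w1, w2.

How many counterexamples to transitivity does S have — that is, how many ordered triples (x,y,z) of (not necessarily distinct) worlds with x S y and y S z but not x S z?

24

Enumerating: (w1,w5,w4), (w1,w7,w1), (w1,w7,w4), (w1,w8,w1), (w1,w8,w2), (w2,w1,w5), (w2,w1,w6), (w2,w1,w7), (w2,w1,w8), (w3,w7,w1), (w3,w7,w4), (w3,w8,w1), … and 12 more.
Total: 24.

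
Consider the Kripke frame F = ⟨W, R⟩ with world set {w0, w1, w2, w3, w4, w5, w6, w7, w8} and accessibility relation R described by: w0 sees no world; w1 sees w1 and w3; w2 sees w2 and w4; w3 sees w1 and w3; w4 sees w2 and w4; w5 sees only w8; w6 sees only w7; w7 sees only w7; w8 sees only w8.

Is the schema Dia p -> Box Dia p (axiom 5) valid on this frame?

Yes

By correspondence theory, 5 is valid on a frame iff R is Euclidean.
Euclidean: yes — any two successors of a common world are R-related.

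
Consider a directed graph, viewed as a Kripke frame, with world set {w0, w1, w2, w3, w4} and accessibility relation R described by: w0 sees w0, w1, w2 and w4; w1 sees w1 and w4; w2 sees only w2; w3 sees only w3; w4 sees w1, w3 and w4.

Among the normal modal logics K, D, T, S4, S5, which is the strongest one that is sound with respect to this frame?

T

Serial (axiom D): yes — every world has a successor (e.g. w0 R w0).
Reflexive (axiom T): yes — every world is R-related to itself.
Transitive (axiom 4): no — w0 R w4 and w4 R w3, but not w0 R w3.
Euclidean (axiom 5): no — w0 R w1 and w0 R w2, but not w1 R w2.
So F validates K, D, T; S4 would additionally require R to be transitive. The strongest is T.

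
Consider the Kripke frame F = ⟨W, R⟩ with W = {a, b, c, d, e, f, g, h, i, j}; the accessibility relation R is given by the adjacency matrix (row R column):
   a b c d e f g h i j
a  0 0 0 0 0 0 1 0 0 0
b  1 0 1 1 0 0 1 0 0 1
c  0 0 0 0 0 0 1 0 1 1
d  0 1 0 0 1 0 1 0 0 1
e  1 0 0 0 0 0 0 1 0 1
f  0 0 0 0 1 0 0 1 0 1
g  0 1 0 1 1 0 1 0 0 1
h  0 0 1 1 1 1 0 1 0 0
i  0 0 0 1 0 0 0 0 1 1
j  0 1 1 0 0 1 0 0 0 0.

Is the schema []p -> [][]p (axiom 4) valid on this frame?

No

Axiom 4 corresponds to the accessibility relation being transitive.
Transitive: no — a R g and g R b, but not a R b.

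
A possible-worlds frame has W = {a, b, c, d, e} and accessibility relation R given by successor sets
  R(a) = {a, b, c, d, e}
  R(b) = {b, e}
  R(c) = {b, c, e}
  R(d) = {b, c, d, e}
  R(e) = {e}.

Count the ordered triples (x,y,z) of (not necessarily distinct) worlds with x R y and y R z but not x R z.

R is transitive; there are no such tuples.

0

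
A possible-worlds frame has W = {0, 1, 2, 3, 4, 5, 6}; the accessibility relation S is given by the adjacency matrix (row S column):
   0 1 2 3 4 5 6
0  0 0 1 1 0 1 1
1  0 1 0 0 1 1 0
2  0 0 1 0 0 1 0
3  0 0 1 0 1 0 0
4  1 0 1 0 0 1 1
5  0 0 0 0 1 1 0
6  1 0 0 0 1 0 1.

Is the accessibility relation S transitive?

No

Transitive: no — 0 S 3 and 3 S 4, but not 0 S 4.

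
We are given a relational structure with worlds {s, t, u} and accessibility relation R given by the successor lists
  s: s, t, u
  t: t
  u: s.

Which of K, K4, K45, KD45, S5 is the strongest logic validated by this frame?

K

Transitive (axiom 4): no — u R s and s R t, but not u R t.
Euclidean (axiom 5): no — s R t and s R u, but not t R u.
Serial (axiom D): yes — every world has a successor (e.g. s R s).
Reflexive (axiom T): no — u is not related to itself.
So F validates K; K4 would additionally require R to be transitive. The strongest is K.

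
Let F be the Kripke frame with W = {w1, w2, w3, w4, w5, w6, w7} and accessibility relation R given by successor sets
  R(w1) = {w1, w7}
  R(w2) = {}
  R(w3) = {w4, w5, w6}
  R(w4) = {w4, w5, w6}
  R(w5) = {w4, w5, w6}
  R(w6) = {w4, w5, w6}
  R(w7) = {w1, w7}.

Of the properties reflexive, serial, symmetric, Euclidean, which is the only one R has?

Reflexive: no — w2 is not related to itself.
Serial: no — w2 has no R-successor.
Symmetric: no — w3 R w4 but not w4 R w3.
Euclidean: yes — any two successors of a common world are R-related.
Only Euclidean holds.

Euclidean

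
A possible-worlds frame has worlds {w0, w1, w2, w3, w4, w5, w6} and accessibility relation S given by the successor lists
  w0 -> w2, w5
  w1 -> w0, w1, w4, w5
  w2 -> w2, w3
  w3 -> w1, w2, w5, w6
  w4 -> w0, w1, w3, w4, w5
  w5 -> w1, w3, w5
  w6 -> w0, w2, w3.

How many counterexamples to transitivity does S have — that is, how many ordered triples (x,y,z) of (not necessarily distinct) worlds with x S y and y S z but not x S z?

Enumerating: (w0,w2,w3), (w0,w5,w1), (w0,w5,w3), (w1,w0,w2), (w1,w4,w3), (w1,w5,w3), (w2,w3,w1), (w2,w3,w5), (w2,w3,w6), (w3,w1,w0), (w3,w1,w4), (w3,w2,w3), … and 14 more.
Total: 26.

26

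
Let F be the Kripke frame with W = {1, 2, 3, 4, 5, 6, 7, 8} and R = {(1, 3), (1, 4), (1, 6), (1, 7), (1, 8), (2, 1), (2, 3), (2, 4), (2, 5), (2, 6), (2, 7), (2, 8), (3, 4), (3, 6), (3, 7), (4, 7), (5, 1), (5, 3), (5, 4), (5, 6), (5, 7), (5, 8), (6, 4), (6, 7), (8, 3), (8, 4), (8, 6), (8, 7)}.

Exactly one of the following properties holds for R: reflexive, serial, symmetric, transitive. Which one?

Reflexive: no — 1 is not related to itself.
Serial: no — 7 has no R-successor.
Symmetric: no — 1 R 3 but not 3 R 1.
Transitive: yes — every two-step R-path is closed by a direct edge.
Only transitive holds.

transitive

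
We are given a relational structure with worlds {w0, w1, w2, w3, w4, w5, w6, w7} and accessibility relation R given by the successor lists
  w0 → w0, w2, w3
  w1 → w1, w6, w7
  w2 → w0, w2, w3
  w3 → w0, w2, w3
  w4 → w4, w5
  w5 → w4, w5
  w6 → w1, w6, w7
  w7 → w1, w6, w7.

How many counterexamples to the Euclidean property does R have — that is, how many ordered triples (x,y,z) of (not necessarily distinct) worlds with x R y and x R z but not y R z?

0

R is Euclidean; there are no such tuples.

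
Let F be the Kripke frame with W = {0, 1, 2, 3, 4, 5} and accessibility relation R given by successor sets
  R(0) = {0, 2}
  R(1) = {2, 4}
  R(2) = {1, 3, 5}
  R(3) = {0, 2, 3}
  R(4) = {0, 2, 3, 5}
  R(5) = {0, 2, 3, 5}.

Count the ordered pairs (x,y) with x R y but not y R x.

Enumerating: (0,2), (1,4), (3,0), (4,0), (4,2), (4,3), (4,5), (5,0), (5,3).

9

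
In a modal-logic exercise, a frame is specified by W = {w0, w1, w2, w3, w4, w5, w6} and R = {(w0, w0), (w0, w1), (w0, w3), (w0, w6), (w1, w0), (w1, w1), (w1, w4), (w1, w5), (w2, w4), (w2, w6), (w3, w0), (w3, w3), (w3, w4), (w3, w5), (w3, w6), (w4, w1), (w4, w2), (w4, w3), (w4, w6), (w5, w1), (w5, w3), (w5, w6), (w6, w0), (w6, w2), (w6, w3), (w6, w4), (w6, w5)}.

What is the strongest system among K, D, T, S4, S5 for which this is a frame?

Serial (axiom D): yes — every world has a successor (e.g. w0 R w0).
Reflexive (axiom T): no — w2 is not related to itself.
Transitive (axiom 4): no — w0 R w1 and w1 R w4, but not w0 R w4.
Euclidean (axiom 5): no — w0 R w1 and w0 R w3, but not w1 R w3.
So F validates K, D; T would additionally require R to be reflexive. The strongest is D.

D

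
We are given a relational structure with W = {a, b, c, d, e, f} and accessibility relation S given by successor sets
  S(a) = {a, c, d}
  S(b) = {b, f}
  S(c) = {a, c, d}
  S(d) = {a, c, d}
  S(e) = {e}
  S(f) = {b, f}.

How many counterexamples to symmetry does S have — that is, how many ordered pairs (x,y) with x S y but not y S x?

0

S is symmetric; there are no such tuples.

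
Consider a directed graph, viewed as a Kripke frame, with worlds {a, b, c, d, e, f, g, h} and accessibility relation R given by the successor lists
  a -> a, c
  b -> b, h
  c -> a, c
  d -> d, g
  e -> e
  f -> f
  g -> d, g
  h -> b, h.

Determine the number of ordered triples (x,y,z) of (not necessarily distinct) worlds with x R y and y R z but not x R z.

R is transitive; there are no such tuples.

0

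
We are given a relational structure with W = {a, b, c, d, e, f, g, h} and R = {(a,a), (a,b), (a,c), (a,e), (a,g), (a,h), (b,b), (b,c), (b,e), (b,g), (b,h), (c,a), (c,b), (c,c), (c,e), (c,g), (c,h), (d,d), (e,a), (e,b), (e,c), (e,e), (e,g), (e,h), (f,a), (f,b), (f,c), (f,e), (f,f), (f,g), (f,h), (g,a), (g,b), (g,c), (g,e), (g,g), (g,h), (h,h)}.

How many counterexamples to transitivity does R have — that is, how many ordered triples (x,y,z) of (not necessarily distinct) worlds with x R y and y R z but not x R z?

Enumerating: (b,c,a), (b,e,a), (b,g,a).

3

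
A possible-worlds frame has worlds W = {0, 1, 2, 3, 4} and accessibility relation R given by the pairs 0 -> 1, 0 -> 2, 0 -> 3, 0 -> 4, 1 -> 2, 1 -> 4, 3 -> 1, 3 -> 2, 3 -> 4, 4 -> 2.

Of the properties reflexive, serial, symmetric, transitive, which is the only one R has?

Reflexive: no — 0 is not related to itself.
Serial: no — 2 has no R-successor.
Symmetric: no — 0 R 1 but not 1 R 0.
Transitive: yes — every two-step R-path is closed by a direct edge.
Only transitive holds.

transitive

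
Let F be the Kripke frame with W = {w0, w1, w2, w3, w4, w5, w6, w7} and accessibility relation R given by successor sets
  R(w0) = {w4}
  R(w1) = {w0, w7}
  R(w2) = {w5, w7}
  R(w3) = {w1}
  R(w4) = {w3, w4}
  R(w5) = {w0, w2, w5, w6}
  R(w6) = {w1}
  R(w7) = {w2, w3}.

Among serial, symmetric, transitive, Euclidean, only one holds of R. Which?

Serial: yes — every world has a successor (e.g. w0 R w4).
Symmetric: no — w0 R w4 but not w4 R w0.
Transitive: no — w0 R w4 and w4 R w3, but not w0 R w3.
Euclidean: no — w1 R w0 and w1 R w7, but not w0 R w7.
Only serial holds.

serial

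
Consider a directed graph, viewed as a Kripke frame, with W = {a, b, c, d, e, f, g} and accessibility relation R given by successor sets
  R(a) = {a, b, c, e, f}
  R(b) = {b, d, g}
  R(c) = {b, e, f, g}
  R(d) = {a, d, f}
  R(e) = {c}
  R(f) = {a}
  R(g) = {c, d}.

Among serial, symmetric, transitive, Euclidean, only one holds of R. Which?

Serial: yes — every world has a successor (e.g. a R a).
Symmetric: no — a R b but not b R a.
Transitive: no — a R b and b R d, but not a R d.
Euclidean: no — a R b and a R c, but not b R c.
Only serial holds.

serial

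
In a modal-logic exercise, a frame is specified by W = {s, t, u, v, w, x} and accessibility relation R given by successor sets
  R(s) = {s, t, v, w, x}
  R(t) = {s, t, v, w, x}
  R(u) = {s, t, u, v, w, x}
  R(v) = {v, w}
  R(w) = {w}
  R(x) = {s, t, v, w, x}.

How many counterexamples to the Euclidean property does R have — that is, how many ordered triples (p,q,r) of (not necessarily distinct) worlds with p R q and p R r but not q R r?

Enumerating: (s,v,s), (s,v,t), (s,v,x), (s,w,s), (s,w,t), (s,w,v), (s,w,x), (t,v,s), (t,v,t), (t,v,x), (t,w,s), (t,w,t), … and 22 more.
Total: 34.

34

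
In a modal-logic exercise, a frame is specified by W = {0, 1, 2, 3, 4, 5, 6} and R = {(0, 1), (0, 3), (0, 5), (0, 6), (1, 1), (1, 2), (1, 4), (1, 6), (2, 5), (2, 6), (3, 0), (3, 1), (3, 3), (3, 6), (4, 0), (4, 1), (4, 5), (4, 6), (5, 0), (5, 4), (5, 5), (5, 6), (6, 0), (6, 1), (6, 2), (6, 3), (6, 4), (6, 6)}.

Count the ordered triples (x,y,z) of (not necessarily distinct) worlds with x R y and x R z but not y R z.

Enumerating: (0,1,3), (0,1,5), (0,3,5), (0,5,1), (0,5,3), (0,6,5), (1,2,1), (1,2,2), (1,2,4), (1,4,2), (1,4,4), (2,6,5), … and 27 more.
Total: 39.

39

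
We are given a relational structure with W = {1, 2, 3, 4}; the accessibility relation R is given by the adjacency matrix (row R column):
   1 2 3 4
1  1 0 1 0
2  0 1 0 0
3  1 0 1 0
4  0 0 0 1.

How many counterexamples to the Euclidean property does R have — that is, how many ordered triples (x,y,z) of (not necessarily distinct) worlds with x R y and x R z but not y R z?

R is Euclidean; there are no such tuples.

0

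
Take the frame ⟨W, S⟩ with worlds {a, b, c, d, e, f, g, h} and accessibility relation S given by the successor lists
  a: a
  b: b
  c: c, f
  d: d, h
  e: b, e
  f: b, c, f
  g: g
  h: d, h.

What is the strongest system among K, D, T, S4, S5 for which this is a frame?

Serial (axiom D): yes — every world has a successor (e.g. a S a).
Reflexive (axiom T): yes — every world is S-related to itself.
Transitive (axiom 4): no — c S f and f S b, but not c S b.
Euclidean (axiom 5): no — f S b and f S c, but not b S c.
So F validates K, D, T; S4 would additionally require S to be transitive. The strongest is T.

T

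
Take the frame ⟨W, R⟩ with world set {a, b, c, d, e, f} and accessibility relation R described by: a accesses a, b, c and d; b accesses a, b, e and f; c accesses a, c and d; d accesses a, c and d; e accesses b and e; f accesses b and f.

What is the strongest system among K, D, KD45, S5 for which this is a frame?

D

Serial (axiom D): yes — every world has a successor (e.g. a R a).
Euclidean (axiom 5): no — a R b and a R c, but not b R c.
Transitive (axiom 4): no — a R b and b R e, but not a R e.
Reflexive (axiom T): yes — every world is R-related to itself.
So F validates K, D; KD45 would additionally require R to be Euclidean and transitive. The strongest is D.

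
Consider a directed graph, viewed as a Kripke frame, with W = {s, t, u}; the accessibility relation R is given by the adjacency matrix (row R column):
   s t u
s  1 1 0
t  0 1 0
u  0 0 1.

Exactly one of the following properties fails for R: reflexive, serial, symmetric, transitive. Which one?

symmetric

Reflexive: yes — every world is R-related to itself.
Serial: yes — every world has a successor (e.g. s R s).
Symmetric: no — s R t but not t R s.
Transitive: yes — every two-step R-path is closed by a direct edge.
Only symmetric fails.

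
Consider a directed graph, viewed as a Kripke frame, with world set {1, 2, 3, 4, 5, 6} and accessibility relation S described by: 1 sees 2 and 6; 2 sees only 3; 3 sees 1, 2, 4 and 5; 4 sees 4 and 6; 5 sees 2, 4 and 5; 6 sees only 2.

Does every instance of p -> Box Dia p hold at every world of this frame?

Axiom B corresponds to the accessibility relation being symmetric.
Symmetric: no — 1 S 2 but not 2 S 1.

No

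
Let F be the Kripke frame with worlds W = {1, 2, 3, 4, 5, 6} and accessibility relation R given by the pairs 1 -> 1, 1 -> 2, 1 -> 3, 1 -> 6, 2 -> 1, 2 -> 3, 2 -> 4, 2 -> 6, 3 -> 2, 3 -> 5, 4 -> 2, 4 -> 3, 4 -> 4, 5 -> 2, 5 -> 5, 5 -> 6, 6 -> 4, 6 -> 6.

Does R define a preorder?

Reflexive: no — 2 is not related to itself.
Transitive: no — 1 R 2 and 2 R 4, but not 1 R 4.
So R is not a preorder.

No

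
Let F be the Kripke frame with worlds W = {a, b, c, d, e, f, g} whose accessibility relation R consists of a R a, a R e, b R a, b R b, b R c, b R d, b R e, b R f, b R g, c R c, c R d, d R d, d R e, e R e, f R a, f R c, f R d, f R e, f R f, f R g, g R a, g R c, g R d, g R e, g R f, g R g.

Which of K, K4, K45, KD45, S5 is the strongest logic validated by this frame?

Transitive (axiom 4): no — c R d and d R e, but not c R e.
Euclidean (axiom 5): no — b R a and b R c, but not a R c.
Serial (axiom D): yes — every world has a successor (e.g. a R a).
Reflexive (axiom T): yes — every world is R-related to itself.
So F validates K; K4 would additionally require R to be transitive. The strongest is K.

K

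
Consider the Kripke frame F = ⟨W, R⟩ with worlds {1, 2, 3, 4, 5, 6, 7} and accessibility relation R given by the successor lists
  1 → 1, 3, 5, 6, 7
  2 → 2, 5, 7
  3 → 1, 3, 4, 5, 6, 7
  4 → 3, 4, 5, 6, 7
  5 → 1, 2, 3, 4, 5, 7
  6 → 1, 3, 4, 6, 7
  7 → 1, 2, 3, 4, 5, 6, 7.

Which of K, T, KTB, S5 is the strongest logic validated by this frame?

Reflexive (axiom T): yes — every world is R-related to itself.
Symmetric (axiom B): yes — every pair in R has its reverse in R.
Euclidean (axiom 5): no — 1 R 5 and 1 R 6, but not 5 R 6.
So F validates K, T, KTB; S5 would additionally require R to be Euclidean. The strongest is KTB.

KTB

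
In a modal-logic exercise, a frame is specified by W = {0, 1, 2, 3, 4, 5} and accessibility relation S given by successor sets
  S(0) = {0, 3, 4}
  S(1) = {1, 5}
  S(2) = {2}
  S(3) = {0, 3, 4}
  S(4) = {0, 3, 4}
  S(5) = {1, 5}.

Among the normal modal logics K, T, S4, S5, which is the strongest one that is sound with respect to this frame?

Reflexive (axiom T): yes — every world is S-related to itself.
Transitive (axiom 4): yes — every two-step S-path is closed by a direct edge.
Euclidean (axiom 5): yes — any two successors of a common world are S-related.
So F validates K, T, S4, S5. The strongest is S5.

S5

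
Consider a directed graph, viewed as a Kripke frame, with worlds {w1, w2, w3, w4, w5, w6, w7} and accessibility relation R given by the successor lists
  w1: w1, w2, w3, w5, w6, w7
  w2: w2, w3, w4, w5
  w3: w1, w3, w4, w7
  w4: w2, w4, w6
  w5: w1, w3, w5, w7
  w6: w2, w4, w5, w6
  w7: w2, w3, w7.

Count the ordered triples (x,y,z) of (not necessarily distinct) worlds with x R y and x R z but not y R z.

37

Enumerating: (w1,w2,w1), (w1,w2,w6), (w1,w2,w7), (w1,w3,w2), (w1,w3,w5), (w1,w3,w6), (w1,w5,w2), (w1,w5,w6), (w1,w6,w1), (w1,w6,w3), (w1,w6,w7), (w1,w7,w1), … and 25 more.
Total: 37.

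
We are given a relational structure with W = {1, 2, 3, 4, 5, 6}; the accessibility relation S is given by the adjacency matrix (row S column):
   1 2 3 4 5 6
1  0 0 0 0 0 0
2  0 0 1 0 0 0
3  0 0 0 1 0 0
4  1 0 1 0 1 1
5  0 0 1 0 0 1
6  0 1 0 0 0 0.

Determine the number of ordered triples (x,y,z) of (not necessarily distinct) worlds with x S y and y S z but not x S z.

Enumerating: (2,3,4), (3,4,1), (3,4,3), (3,4,5), (3,4,6), (4,3,4), (4,6,2), (5,3,4), (5,6,2), (6,2,3).

10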